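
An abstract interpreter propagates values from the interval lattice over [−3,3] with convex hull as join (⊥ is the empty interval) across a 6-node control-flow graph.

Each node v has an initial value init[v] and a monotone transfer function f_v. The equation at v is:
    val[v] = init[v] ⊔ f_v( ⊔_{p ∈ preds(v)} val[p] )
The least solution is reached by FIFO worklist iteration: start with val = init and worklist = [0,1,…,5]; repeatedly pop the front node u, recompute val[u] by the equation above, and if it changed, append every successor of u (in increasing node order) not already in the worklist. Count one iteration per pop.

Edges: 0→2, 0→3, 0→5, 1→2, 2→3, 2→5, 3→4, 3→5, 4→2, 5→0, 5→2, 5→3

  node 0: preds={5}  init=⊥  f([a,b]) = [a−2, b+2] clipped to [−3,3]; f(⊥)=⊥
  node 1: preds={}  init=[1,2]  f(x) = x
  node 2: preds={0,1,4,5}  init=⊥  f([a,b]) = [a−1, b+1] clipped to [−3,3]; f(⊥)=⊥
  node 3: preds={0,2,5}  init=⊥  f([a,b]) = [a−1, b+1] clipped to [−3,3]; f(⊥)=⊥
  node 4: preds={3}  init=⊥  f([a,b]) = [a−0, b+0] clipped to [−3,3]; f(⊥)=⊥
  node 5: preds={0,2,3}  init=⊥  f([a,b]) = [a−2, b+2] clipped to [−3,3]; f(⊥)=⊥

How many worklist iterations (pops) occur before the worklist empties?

13

Trace (13 dequeues):
  [1] u=0 | in ⊥ | out ⊥ | ==
  [2] u=1 | in ⊥ | out [1,2] | ==
  [3] u=2 | in [1,2] | out [0,3] | prev ⊥ | push {}
  [4] u=3 | in [0,3] | out [-1,3] | prev ⊥ | push {}
  [5] u=4 | in [-1,3] | out [-1,3] | prev ⊥ | push {2}
  [6] u=5 | in [-1,3] | out [-3,3] | prev ⊥ | push {0,3}
  [7] u=2 | in [-3,3] | out [-3,3] | prev [0,3] | push {5}
  [8] u=0 | in [-3,3] | out [-3,3] | prev ⊥ | push {2}
  [9] u=3 | in [-3,3] | out [-3,3] | prev [-1,3] | push {4}
  [10] u=5 | in [-3,3] | out [-3,3] | ==
  [11] u=2 | in [-3,3] | out [-3,3] | ==
  [12] u=4 | in [-3,3] | out [-3,3] | prev [-1,3] | push {2}
  [13] u=2 | in [-3,3] | out [-3,3] | ==

Converged values:
  [0] [-3,3]
  [1] [1,2]
  [2] [-3,3]
  [3] [-3,3]
  [4] [-3,3]
  [5] [-3,3]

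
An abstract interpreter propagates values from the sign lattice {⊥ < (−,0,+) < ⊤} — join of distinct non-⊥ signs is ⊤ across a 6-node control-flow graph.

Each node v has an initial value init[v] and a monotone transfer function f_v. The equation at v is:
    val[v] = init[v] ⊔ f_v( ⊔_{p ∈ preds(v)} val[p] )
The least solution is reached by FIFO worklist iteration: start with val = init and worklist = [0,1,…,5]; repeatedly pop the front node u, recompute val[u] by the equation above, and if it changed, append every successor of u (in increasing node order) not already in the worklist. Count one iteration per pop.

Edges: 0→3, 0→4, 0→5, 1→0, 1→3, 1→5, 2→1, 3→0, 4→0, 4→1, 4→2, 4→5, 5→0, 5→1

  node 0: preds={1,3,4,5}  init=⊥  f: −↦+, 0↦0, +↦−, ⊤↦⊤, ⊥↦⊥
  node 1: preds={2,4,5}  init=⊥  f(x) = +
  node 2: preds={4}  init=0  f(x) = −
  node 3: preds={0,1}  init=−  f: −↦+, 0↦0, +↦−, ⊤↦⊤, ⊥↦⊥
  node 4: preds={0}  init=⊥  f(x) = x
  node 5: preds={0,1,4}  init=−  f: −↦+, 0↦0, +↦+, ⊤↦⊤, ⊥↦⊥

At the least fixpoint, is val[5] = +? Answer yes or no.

no

Trace (15 dequeues):
  [1] u=0 | in − | out + | prev ⊥ | push {}
  [2] u=1 | in ⊤ | out + | prev ⊥ | push {0}
  [3] u=2 | in ⊥ | out ⊤ | prev 0 | push {1}
  [4] u=3 | in + | out − | ==
  [5] u=4 | in + | out + | prev ⊥ | push {2}
  [6] u=5 | in + | out ⊤ | prev − | push {}
  [7] u=0 | in ⊤ | out ⊤ | prev + | push {3,4,5}
  [8] u=1 | in ⊤ | out + | ==
  [9] u=2 | in + | out ⊤ | ==
  [10] u=3 | in ⊤ | out ⊤ | prev − | push {0}
  [11] u=4 | in ⊤ | out ⊤ | prev + | push {1,2}
  [12] u=5 | in ⊤ | out ⊤ | ==
  [13] u=0 | in ⊤ | out ⊤ | ==
  [14] u=1 | in ⊤ | out + | ==
  [15] u=2 | in ⊤ | out ⊤ | ==

Converged values:
  [0] ⊤
  [1] +
  [2] ⊤
  [3] ⊤
  [4] ⊤
  [5] ⊤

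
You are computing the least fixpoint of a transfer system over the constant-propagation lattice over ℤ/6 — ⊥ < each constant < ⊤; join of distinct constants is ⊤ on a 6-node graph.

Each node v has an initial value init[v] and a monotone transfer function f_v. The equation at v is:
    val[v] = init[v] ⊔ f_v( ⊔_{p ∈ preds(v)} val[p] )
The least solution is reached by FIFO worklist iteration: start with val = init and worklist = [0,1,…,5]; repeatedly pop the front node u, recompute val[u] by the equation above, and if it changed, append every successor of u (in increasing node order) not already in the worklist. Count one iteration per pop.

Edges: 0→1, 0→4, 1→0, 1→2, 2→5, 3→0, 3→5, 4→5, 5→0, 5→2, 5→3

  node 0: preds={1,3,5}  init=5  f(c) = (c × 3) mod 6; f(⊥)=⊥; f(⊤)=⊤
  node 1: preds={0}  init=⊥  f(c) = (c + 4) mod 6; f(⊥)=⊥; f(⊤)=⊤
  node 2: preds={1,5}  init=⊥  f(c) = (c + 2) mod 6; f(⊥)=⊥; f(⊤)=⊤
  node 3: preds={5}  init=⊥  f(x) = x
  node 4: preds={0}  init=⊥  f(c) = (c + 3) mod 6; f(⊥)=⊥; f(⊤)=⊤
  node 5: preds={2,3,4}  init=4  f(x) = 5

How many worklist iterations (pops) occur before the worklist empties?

Iteration log — 11 steps:
  step 1. node 0  ⊔preds=4  new=⊤  old=5  +wl: 
  step 2. node 1  ⊔preds=⊤  new=⊤  old=⊥  +wl: 0
  step 3. node 2  ⊔preds=⊤  new=⊤  old=⊥  +wl: 
  step 4. node 3  ⊔preds=4  new=4  old=⊥  +wl: 
  step 5. node 4  ⊔preds=⊤  new=⊤  old=⊥  +wl: 
  step 6. node 5  ⊔preds=⊤  new=⊤  old=4  +wl: 2,3
  step 7. node 0  ⊔preds=⊤  new=⊤  stable
  step 8. node 2  ⊔preds=⊤  new=⊤  stable
  step 9. node 3  ⊔preds=⊤  new=⊤  old=4  +wl: 0,5
  step 10. node 0  ⊔preds=⊤  new=⊤  stable
  step 11. node 5  ⊔preds=⊤  new=⊤  stable

Least fixpoint reached:
  node 0: ⊤
  node 1: ⊤
  node 2: ⊤
  node 3: ⊤
  node 4: ⊤
  node 5: ⊤

11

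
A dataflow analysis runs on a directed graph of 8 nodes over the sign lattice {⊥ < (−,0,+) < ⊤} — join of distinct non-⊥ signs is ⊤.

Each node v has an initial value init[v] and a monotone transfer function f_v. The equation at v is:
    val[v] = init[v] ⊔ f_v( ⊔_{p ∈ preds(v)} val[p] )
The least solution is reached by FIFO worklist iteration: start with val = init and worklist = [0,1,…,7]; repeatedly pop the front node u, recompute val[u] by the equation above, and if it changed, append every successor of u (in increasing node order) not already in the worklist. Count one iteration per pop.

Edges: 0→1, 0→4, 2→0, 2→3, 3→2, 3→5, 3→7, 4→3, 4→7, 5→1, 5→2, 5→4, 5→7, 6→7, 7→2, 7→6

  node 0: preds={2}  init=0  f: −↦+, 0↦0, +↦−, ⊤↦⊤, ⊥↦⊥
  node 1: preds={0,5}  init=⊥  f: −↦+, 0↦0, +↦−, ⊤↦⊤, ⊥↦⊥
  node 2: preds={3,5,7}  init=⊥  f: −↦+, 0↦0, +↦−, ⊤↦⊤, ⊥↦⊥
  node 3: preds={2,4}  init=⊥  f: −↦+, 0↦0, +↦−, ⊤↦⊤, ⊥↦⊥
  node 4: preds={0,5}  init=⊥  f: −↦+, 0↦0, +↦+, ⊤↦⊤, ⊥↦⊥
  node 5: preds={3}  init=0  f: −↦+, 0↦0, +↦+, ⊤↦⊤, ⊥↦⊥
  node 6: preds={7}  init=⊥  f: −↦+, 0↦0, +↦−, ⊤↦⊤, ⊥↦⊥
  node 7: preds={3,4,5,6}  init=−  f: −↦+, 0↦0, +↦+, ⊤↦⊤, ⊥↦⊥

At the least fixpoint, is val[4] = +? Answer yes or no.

no

Trace (16 dequeues):
  [1] u=0 | in ⊥ | out 0 | ==
  [2] u=1 | in 0 | out 0 | prev ⊥ | push {}
  [3] u=2 | in ⊤ | out ⊤ | prev ⊥ | push {0}
  [4] u=3 | in ⊤ | out ⊤ | prev ⊥ | push {2}
  [5] u=4 | in 0 | out 0 | prev ⊥ | push {3}
  [6] u=5 | in ⊤ | out ⊤ | prev 0 | push {1,4}
  [7] u=6 | in − | out + | prev ⊥ | push {}
  [8] u=7 | in ⊤ | out ⊤ | prev − | push {6}
  [9] u=0 | in ⊤ | out ⊤ | prev 0 | push {}
  [10] u=2 | in ⊤ | out ⊤ | ==
  [11] u=3 | in ⊤ | out ⊤ | ==
  [12] u=1 | in ⊤ | out ⊤ | prev 0 | push {}
  [13] u=4 | in ⊤ | out ⊤ | prev 0 | push {3,7}
  [14] u=6 | in ⊤ | out ⊤ | prev + | push {}
  [15] u=3 | in ⊤ | out ⊤ | ==
  [16] u=7 | in ⊤ | out ⊤ | ==

Converged values:
  [0] ⊤
  [1] ⊤
  [2] ⊤
  [3] ⊤
  [4] ⊤
  [5] ⊤
  [6] ⊤
  [7] ⊤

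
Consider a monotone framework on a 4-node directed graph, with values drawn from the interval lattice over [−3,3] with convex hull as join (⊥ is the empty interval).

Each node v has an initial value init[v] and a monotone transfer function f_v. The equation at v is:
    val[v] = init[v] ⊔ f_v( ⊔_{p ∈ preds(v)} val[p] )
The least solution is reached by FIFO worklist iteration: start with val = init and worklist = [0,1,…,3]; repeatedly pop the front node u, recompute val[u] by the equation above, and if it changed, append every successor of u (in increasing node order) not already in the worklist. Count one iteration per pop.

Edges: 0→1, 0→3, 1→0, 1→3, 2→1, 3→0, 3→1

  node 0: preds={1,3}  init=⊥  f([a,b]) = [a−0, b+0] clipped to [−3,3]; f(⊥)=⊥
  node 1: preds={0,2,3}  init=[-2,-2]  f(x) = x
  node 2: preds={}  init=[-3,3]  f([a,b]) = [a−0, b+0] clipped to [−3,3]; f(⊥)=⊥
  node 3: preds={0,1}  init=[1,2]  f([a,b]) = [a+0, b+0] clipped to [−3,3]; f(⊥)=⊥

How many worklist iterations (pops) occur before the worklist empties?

Trace (7 dequeues):
  [1] u=0 | in [-2,2] | out [-2,2] | prev ⊥ | push {}
  [2] u=1 | in [-3,3] | out [-3,3] | prev [-2,-2] | push {0}
  [3] u=2 | in ⊥ | out [-3,3] | ==
  [4] u=3 | in [-3,3] | out [-3,3] | prev [1,2] | push {1}
  [5] u=0 | in [-3,3] | out [-3,3] | prev [-2,2] | push {3}
  [6] u=1 | in [-3,3] | out [-3,3] | ==
  [7] u=3 | in [-3,3] | out [-3,3] | ==

Converged values:
  [0] [-3,3]
  [1] [-3,3]
  [2] [-3,3]
  [3] [-3,3]

7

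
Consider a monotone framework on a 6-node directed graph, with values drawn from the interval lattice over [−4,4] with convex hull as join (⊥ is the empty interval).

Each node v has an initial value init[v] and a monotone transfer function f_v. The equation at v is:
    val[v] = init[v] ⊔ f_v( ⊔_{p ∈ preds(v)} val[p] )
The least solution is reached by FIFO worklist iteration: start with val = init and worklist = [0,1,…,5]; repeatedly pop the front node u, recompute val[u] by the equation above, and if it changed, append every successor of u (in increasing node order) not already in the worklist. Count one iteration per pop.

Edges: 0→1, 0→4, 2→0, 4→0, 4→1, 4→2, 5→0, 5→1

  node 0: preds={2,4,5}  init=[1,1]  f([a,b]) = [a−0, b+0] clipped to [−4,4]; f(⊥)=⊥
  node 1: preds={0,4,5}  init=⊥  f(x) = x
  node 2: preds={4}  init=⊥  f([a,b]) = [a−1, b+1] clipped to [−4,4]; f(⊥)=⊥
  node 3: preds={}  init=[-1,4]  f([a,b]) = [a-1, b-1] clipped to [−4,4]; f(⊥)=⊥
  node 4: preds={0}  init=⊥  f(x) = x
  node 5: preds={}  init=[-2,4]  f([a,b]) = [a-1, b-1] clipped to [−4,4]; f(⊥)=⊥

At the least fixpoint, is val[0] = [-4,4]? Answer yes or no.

yes

Trace (21 dequeues):
  [1] u=0 | in [-2,4] | out [-2,4] | prev [1,1] | push {}
  [2] u=1 | in [-2,4] | out [-2,4] | prev ⊥ | push {}
  [3] u=2 | in ⊥ | out ⊥ | ==
  [4] u=3 | in ⊥ | out [-1,4] | ==
  [5] u=4 | in [-2,4] | out [-2,4] | prev ⊥ | push {0,1,2}
  [6] u=5 | in ⊥ | out [-2,4] | ==
  [7] u=0 | in [-2,4] | out [-2,4] | ==
  [8] u=1 | in [-2,4] | out [-2,4] | ==
  [9] u=2 | in [-2,4] | out [-3,4] | prev ⊥ | push {0}
  [10] u=0 | in [-3,4] | out [-3,4] | prev [-2,4] | push {1,4}
  [11] u=1 | in [-3,4] | out [-3,4] | prev [-2,4] | push {}
  [12] u=4 | in [-3,4] | out [-3,4] | prev [-2,4] | push {0,1,2}
  [13] u=0 | in [-3,4] | out [-3,4] | ==
  [14] u=1 | in [-3,4] | out [-3,4] | ==
  [15] u=2 | in [-3,4] | out [-4,4] | prev [-3,4] | push {0}
  [16] u=0 | in [-4,4] | out [-4,4] | prev [-3,4] | push {1,4}
  [17] u=1 | in [-4,4] | out [-4,4] | prev [-3,4] | push {}
  [18] u=4 | in [-4,4] | out [-4,4] | prev [-3,4] | push {0,1,2}
  [19] u=0 | in [-4,4] | out [-4,4] | ==
  [20] u=1 | in [-4,4] | out [-4,4] | ==
  [21] u=2 | in [-4,4] | out [-4,4] | ==

Converged values:
  [0] [-4,4]
  [1] [-4,4]
  [2] [-4,4]
  [3] [-1,4]
  [4] [-4,4]
  [5] [-2,4]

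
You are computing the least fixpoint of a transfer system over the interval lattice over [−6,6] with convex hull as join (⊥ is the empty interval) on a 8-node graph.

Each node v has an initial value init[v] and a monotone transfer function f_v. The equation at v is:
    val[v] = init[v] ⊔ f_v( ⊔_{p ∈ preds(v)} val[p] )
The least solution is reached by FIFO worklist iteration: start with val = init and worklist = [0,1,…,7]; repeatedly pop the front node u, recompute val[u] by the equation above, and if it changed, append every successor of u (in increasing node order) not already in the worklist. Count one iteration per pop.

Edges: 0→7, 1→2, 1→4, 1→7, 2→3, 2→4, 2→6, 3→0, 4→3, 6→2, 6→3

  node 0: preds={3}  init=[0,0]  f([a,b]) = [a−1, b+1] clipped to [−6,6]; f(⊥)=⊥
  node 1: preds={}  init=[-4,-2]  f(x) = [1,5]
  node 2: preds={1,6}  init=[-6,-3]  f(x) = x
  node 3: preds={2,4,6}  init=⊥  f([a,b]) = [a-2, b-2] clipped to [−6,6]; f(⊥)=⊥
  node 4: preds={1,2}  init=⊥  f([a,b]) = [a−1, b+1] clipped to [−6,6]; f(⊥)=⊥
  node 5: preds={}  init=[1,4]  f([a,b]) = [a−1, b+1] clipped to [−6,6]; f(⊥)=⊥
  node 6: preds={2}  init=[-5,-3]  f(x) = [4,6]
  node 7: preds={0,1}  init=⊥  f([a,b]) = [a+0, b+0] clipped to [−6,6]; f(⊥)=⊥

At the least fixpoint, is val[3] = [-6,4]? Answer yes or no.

yes

Worklist (17 pops):
  #1 pop 0: in=⊥ → [0,0] (no change)
  #2 pop 1: in=⊥ → [-4,5] (was [-4,-2]); enqueue []
  #3 pop 2: in=[-5,5] → [-6,5] (was [-6,-3]); enqueue []
  #4 pop 3: in=[-6,5] → [-6,3] (was ⊥); enqueue [0]
  #5 pop 4: in=[-6,5] → [-6,6] (was ⊥); enqueue [3]
  #6 pop 5: in=⊥ → [1,4] (no change)
  #7 pop 6: in=[-6,5] → [-5,6] (was [-5,-3]); enqueue [2]
  #8 pop 7: in=[-4,5] → [-4,5] (was ⊥); enqueue []
  #9 pop 0: in=[-6,3] → [-6,4] (was [0,0]); enqueue [7]
  #10 pop 3: in=[-6,6] → [-6,4] (was [-6,3]); enqueue [0]
  #11 pop 2: in=[-5,6] → [-6,6] (was [-6,5]); enqueue [3,4,6]
  #12 pop 7: in=[-6,5] → [-6,5] (was [-4,5]); enqueue []
  #13 pop 0: in=[-6,4] → [-6,5] (was [-6,4]); enqueue [7]
  #14 pop 3: in=[-6,6] → [-6,4] (no change)
  #15 pop 4: in=[-6,6] → [-6,6] (no change)
  #16 pop 6: in=[-6,6] → [-5,6] (no change)
  #17 pop 7: in=[-6,5] → [-6,5] (no change)

Fixpoint:
  val[0] = [-6,5]
  val[1] = [-4,5]
  val[2] = [-6,6]
  val[3] = [-6,4]
  val[4] = [-6,6]
  val[5] = [1,4]
  val[6] = [-5,6]
  val[7] = [-6,5]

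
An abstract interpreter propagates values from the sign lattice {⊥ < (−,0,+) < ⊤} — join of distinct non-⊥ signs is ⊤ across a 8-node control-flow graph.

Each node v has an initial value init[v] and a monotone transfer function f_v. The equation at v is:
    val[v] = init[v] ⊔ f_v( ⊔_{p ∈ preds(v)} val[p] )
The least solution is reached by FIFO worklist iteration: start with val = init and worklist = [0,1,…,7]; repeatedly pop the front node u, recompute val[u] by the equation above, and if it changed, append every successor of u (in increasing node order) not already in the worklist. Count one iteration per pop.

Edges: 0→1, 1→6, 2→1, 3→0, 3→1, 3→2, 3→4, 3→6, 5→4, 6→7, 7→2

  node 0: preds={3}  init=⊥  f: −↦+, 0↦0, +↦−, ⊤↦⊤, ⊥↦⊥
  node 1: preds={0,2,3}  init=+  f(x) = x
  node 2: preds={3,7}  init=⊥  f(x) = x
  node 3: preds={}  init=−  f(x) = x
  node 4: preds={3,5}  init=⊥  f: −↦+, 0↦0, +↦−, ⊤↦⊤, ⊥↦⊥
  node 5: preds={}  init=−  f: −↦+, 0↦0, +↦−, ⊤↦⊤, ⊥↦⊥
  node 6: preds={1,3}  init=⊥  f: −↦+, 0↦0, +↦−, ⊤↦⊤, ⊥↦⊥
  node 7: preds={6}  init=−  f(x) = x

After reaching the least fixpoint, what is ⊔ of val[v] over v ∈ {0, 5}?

⊤

Trace (11 dequeues):
  [1] u=0 | in − | out + | prev ⊥ | push {}
  [2] u=1 | in ⊤ | out ⊤ | prev + | push {}
  [3] u=2 | in − | out − | prev ⊥ | push {1}
  [4] u=3 | in ⊥ | out − | ==
  [5] u=4 | in − | out + | prev ⊥ | push {}
  [6] u=5 | in ⊥ | out − | ==
  [7] u=6 | in ⊤ | out ⊤ | prev ⊥ | push {}
  [8] u=7 | in ⊤ | out ⊤ | prev − | push {2}
  [9] u=1 | in ⊤ | out ⊤ | ==
  [10] u=2 | in ⊤ | out ⊤ | prev − | push {1}
  [11] u=1 | in ⊤ | out ⊤ | ==

Converged values:
  [0] +
  [1] ⊤
  [2] ⊤
  [3] −
  [4] +
  [5] −
  [6] ⊤
  [7] ⊤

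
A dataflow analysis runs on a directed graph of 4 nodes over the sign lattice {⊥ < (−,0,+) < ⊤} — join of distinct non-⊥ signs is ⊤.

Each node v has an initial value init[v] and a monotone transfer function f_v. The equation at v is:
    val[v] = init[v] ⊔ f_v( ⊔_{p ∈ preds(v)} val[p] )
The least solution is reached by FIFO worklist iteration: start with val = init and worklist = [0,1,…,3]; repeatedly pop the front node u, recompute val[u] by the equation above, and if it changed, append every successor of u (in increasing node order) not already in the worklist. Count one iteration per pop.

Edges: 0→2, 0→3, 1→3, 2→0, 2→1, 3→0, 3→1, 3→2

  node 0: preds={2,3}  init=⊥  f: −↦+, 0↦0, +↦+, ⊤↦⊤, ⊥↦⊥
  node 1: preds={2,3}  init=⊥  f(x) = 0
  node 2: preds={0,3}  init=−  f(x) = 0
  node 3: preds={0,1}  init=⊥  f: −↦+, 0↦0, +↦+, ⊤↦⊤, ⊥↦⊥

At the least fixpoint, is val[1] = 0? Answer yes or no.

yes

Iteration log — 8 steps:
  step 1. node 0  ⊔preds=−  new=+  old=⊥  +wl: 
  step 2. node 1  ⊔preds=−  new=0  old=⊥  +wl: 
  step 3. node 2  ⊔preds=+  new=⊤  old=−  +wl: 0,1
  step 4. node 3  ⊔preds=⊤  new=⊤  old=⊥  +wl: 2
  step 5. node 0  ⊔preds=⊤  new=⊤  old=+  +wl: 3
  step 6. node 1  ⊔preds=⊤  new=0  stable
  step 7. node 2  ⊔preds=⊤  new=⊤  stable
  step 8. node 3  ⊔preds=⊤  new=⊤  stable

Least fixpoint reached:
  node 0: ⊤
  node 1: 0
  node 2: ⊤
  node 3: ⊤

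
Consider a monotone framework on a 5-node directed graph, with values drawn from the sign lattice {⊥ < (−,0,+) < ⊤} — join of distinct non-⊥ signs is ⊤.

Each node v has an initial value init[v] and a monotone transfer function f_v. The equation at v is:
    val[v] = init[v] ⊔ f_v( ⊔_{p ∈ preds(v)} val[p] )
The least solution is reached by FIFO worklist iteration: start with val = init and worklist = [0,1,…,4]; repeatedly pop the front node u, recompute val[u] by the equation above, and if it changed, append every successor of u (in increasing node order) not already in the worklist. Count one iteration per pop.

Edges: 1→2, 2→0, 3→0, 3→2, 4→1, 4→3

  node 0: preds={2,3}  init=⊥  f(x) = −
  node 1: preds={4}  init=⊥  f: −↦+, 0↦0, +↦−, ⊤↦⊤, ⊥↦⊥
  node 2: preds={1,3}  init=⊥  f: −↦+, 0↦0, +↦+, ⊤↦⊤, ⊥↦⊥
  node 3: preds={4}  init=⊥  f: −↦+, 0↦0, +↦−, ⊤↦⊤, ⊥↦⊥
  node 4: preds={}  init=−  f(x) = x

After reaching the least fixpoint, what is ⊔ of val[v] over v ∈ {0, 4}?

−

Worklist (7 pops):
  #1 pop 0: in=⊥ → − (was ⊥); enqueue []
  #2 pop 1: in=− → + (was ⊥); enqueue []
  #3 pop 2: in=+ → + (was ⊥); enqueue [0]
  #4 pop 3: in=− → + (was ⊥); enqueue [2]
  #5 pop 4: in=⊥ → − (no change)
  #6 pop 0: in=+ → − (no change)
  #7 pop 2: in=+ → + (no change)

Fixpoint:
  val[0] = −
  val[1] = +
  val[2] = +
  val[3] = +
  val[4] = −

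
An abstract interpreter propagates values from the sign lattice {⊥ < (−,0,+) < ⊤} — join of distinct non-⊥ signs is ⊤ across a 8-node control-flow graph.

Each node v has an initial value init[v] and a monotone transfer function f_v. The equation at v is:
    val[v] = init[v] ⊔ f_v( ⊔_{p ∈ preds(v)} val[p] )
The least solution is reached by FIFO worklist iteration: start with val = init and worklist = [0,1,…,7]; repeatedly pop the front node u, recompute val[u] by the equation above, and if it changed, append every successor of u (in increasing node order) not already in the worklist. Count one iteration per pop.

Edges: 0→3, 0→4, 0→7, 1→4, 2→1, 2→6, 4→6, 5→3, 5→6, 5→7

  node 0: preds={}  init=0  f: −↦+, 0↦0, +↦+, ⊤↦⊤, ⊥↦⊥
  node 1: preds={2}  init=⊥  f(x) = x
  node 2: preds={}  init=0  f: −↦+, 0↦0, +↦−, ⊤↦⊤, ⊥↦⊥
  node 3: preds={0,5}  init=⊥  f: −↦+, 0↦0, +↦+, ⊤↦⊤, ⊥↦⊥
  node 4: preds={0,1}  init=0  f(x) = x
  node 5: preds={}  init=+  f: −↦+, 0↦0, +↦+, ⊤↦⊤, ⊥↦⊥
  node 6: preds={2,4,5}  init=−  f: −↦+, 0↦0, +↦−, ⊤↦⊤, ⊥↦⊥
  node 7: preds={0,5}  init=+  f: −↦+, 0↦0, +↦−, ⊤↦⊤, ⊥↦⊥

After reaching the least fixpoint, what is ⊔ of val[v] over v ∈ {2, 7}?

Iteration log — 8 steps:
  step 1. node 0  ⊔preds=⊥  new=0  stable
  step 2. node 1  ⊔preds=0  new=0  old=⊥  +wl: 
  step 3. node 2  ⊔preds=⊥  new=0  stable
  step 4. node 3  ⊔preds=⊤  new=⊤  old=⊥  +wl: 
  step 5. node 4  ⊔preds=0  new=0  stable
  step 6. node 5  ⊔preds=⊥  new=+  stable
  step 7. node 6  ⊔preds=⊤  new=⊤  old=−  +wl: 
  step 8. node 7  ⊔preds=⊤  new=⊤  old=+  +wl: 

Least fixpoint reached:
  node 0: 0
  node 1: 0
  node 2: 0
  node 3: ⊤
  node 4: 0
  node 5: +
  node 6: ⊤
  node 7: ⊤

⊤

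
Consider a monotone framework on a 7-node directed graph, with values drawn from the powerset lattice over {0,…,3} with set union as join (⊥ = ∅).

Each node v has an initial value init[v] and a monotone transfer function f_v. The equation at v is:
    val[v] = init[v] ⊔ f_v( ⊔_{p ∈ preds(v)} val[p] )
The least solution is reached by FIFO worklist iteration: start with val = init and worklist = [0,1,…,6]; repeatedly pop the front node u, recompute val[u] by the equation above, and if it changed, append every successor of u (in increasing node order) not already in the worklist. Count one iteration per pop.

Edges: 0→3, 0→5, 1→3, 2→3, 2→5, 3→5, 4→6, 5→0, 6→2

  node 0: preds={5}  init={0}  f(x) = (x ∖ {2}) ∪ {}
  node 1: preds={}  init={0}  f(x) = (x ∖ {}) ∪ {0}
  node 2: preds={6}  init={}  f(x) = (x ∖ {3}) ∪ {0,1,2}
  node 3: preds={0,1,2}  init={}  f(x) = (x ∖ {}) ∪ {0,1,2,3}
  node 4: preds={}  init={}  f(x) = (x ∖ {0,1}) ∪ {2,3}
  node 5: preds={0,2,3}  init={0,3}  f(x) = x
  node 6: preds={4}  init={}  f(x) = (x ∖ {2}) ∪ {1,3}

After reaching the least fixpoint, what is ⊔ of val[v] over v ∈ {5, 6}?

{0,1,2,3}

Trace (11 dequeues):
  [1] u=0 | in {0,3} | out {0,3} | prev {0} | push {}
  [2] u=1 | in {} | out {0} | ==
  [3] u=2 | in {} | out {0,1,2} | prev {} | push {}
  [4] u=3 | in {0,1,2,3} | out {0,1,2,3} | prev {} | push {}
  [5] u=4 | in {} | out {2,3} | prev {} | push {}
  [6] u=5 | in {0,1,2,3} | out {0,1,2,3} | prev {0,3} | push {0}
  [7] u=6 | in {2,3} | out {1,3} | prev {} | push {2}
  [8] u=0 | in {0,1,2,3} | out {0,1,3} | prev {0,3} | push {3,5}
  [9] u=2 | in {1,3} | out {0,1,2} | ==
  [10] u=3 | in {0,1,2,3} | out {0,1,2,3} | ==
  [11] u=5 | in {0,1,2,3} | out {0,1,2,3} | ==

Converged values:
  [0] {0,1,3}
  [1] {0}
  [2] {0,1,2}
  [3] {0,1,2,3}
  [4] {2,3}
  [5] {0,1,2,3}
  [6] {1,3}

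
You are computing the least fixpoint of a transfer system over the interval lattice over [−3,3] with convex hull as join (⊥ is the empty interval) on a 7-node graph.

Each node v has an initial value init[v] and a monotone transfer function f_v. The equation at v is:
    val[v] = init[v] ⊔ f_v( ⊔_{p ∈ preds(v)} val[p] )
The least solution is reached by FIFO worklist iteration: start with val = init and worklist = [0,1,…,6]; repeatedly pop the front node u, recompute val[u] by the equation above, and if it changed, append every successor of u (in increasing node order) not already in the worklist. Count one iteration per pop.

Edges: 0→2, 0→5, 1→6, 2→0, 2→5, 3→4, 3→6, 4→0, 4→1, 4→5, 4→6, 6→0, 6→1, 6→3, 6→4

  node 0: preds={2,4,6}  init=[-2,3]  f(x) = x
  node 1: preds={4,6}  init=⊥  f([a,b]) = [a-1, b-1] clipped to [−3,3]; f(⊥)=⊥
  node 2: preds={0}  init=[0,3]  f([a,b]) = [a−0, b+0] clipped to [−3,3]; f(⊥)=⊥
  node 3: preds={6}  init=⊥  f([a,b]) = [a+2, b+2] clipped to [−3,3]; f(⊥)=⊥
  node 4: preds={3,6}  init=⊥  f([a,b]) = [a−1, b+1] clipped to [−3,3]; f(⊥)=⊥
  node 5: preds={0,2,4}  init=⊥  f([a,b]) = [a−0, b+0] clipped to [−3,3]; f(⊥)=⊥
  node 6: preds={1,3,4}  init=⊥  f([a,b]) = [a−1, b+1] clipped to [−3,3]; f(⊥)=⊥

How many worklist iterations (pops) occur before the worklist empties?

Iteration log — 8 steps:
  step 1. node 0  ⊔preds=[0,3]  new=[-2,3]  stable
  step 2. node 1  ⊔preds=⊥  new=⊥  stable
  step 3. node 2  ⊔preds=[-2,3]  new=[-2,3]  old=[0,3]  +wl: 0
  step 4. node 3  ⊔preds=⊥  new=⊥  stable
  step 5. node 4  ⊔preds=⊥  new=⊥  stable
  step 6. node 5  ⊔preds=[-2,3]  new=[-2,3]  old=⊥  +wl: 
  step 7. node 6  ⊔preds=⊥  new=⊥  stable
  step 8. node 0  ⊔preds=[-2,3]  new=[-2,3]  stable

Least fixpoint reached:
  node 0: [-2,3]
  node 1: ⊥
  node 2: [-2,3]
  node 3: ⊥
  node 4: ⊥
  node 5: [-2,3]
  node 6: ⊥

8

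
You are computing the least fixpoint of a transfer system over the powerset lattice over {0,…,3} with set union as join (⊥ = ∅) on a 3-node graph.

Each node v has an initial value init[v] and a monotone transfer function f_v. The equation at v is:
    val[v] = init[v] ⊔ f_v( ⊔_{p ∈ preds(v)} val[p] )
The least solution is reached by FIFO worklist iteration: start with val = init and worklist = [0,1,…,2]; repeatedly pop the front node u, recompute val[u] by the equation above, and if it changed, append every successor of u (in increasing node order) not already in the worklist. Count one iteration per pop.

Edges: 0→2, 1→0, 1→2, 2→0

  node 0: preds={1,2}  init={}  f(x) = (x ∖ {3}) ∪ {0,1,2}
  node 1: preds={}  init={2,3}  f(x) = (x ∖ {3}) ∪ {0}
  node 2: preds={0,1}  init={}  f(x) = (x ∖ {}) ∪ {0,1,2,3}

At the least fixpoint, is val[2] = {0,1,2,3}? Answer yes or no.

Iteration log — 4 steps:
  step 1. node 0  ⊔preds={2,3}  new={0,1,2}  old={}  +wl: 
  step 2. node 1  ⊔preds={}  new={0,2,3}  old={2,3}  +wl: 0
  step 3. node 2  ⊔preds={0,1,2,3}  new={0,1,2,3}  old={}  +wl: 
  step 4. node 0  ⊔preds={0,1,2,3}  new={0,1,2}  stable

Least fixpoint reached:
  node 0: {0,1,2}
  node 1: {0,2,3}
  node 2: {0,1,2,3}

yes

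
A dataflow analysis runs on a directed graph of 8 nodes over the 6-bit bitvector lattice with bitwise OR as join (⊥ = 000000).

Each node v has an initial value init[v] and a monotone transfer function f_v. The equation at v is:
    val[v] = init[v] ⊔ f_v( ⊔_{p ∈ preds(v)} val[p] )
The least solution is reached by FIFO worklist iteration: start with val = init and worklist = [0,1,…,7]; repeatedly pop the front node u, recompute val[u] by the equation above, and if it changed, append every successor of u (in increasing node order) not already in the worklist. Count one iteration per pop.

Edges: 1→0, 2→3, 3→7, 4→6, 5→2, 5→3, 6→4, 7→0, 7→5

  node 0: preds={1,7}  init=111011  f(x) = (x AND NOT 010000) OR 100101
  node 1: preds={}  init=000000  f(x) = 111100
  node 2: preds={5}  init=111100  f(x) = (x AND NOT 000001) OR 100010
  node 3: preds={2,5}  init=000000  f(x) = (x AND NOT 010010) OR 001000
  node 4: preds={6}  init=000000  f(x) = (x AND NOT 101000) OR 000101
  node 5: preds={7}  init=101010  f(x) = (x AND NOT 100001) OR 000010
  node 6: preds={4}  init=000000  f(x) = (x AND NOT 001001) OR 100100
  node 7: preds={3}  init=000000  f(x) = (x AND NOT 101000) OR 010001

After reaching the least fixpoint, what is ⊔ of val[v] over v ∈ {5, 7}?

Trace (13 dequeues):
  [1] u=0 | in 000000 | out 111111 | prev 111011 | push {}
  [2] u=1 | in 000000 | out 111100 | prev 000000 | push {0}
  [3] u=2 | in 101010 | out 111110 | prev 111100 | push {}
  [4] u=3 | in 111110 | out 101100 | prev 000000 | push {}
  [5] u=4 | in 000000 | out 000101 | prev 000000 | push {}
  [6] u=5 | in 000000 | out 101010 | ==
  [7] u=6 | in 000101 | out 100100 | prev 000000 | push {4}
  [8] u=7 | in 101100 | out 010101 | prev 000000 | push {5}
  [9] u=0 | in 111101 | out 111111 | ==
  [10] u=4 | in 100100 | out 000101 | ==
  [11] u=5 | in 010101 | out 111110 | prev 101010 | push {2,3}
  [12] u=2 | in 111110 | out 111110 | ==
  [13] u=3 | in 111110 | out 101100 | ==

Converged values:
  [0] 111111
  [1] 111100
  [2] 111110
  [3] 101100
  [4] 000101
  [5] 111110
  [6] 100100
  [7] 010101

111111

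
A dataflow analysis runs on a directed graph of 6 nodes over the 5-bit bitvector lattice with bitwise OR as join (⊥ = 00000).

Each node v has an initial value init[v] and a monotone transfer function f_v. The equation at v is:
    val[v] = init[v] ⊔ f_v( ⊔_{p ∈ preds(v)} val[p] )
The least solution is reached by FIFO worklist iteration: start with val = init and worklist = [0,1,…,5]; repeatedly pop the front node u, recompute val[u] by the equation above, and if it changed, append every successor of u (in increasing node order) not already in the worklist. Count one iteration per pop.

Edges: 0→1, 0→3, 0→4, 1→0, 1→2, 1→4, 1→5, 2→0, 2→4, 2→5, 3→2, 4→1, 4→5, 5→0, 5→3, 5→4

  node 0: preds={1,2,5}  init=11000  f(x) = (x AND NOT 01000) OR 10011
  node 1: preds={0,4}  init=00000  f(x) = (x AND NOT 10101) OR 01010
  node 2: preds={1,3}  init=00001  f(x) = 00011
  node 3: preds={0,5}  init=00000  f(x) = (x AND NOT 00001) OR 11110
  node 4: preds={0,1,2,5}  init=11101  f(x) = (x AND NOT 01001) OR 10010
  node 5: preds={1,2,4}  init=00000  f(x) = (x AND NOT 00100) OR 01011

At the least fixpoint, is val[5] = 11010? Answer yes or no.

Iteration log — 11 steps:
  step 1. node 0  ⊔preds=00001  new=11011  old=11000  +wl: 
  step 2. node 1  ⊔preds=11111  new=01010  old=00000  +wl: 0
  step 3. node 2  ⊔preds=01010  new=00011  old=00001  +wl: 
  step 4. node 3  ⊔preds=11011  new=11110  old=00000  +wl: 2
  step 5. node 4  ⊔preds=11011  new=11111  old=11101  +wl: 1
  step 6. node 5  ⊔preds=11111  new=11011  old=00000  +wl: 3,4
  step 7. node 0  ⊔preds=11011  new=11011  stable
  step 8. node 2  ⊔preds=11110  new=00011  stable
  step 9. node 1  ⊔preds=11111  new=01010  stable
  step 10. node 3  ⊔preds=11011  new=11110  stable
  step 11. node 4  ⊔preds=11011  new=11111  stable

Least fixpoint reached:
  node 0: 11011
  node 1: 01010
  node 2: 00011
  node 3: 11110
  node 4: 11111
  node 5: 11011

no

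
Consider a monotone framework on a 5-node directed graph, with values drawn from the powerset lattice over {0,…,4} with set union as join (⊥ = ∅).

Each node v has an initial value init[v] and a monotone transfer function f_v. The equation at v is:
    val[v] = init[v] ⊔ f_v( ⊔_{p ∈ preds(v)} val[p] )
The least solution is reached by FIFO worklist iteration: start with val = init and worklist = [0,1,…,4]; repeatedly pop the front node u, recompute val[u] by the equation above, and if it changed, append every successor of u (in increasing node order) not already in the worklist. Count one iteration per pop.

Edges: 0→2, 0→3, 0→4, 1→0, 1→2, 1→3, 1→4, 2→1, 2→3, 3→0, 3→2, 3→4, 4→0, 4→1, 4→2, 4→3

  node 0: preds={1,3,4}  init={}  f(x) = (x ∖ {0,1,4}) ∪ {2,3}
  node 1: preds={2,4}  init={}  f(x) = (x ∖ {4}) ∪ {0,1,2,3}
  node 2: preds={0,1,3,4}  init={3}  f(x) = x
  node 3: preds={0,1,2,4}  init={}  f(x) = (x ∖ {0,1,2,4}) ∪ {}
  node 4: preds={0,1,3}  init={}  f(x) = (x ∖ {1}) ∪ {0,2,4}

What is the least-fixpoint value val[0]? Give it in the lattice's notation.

{2,3}

Worklist (10 pops):
  #1 pop 0: in={} → {2,3} (was {}); enqueue []
  #2 pop 1: in={3} → {0,1,2,3} (was {}); enqueue [0]
  #3 pop 2: in={0,1,2,3} → {0,1,2,3} (was {3}); enqueue [1]
  #4 pop 3: in={0,1,2,3} → {3} (was {}); enqueue [2]
  #5 pop 4: in={0,1,2,3} → {0,2,3,4} (was {}); enqueue [3]
  #6 pop 0: in={0,1,2,3,4} → {2,3} (no change)
  #7 pop 1: in={0,1,2,3,4} → {0,1,2,3} (no change)
  #8 pop 2: in={0,1,2,3,4} → {0,1,2,3,4} (was {0,1,2,3}); enqueue [1]
  #9 pop 3: in={0,1,2,3,4} → {3} (no change)
  #10 pop 1: in={0,1,2,3,4} → {0,1,2,3} (no change)

Fixpoint:
  val[0] = {2,3}
  val[1] = {0,1,2,3}
  val[2] = {0,1,2,3,4}
  val[3] = {3}
  val[4] = {0,2,3,4}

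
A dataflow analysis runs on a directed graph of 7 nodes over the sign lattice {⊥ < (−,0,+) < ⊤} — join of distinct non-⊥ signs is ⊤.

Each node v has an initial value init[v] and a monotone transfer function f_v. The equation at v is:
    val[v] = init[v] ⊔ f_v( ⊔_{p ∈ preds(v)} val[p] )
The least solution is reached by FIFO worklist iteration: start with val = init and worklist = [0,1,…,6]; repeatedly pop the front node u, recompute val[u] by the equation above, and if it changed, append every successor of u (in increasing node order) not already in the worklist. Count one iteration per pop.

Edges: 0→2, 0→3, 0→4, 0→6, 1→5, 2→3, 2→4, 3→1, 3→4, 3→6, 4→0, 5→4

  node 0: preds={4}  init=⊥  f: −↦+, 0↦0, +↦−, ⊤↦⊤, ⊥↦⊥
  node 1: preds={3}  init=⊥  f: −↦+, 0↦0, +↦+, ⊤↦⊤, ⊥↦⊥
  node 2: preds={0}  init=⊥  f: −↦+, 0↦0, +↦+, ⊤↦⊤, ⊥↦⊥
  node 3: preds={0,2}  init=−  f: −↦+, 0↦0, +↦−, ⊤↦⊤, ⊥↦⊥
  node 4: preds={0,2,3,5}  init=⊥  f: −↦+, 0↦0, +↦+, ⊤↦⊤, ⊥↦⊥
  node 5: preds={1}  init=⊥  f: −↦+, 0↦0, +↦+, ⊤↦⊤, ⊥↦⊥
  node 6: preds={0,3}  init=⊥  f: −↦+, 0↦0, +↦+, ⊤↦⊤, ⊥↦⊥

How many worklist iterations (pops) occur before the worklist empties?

Worklist (20 pops):
  #1 pop 0: in=⊥ → ⊥ (no change)
  #2 pop 1: in=− → + (was ⊥); enqueue []
  #3 pop 2: in=⊥ → ⊥ (no change)
  #4 pop 3: in=⊥ → − (no change)
  #5 pop 4: in=− → + (was ⊥); enqueue [0]
  #6 pop 5: in=+ → + (was ⊥); enqueue [4]
  #7 pop 6: in=− → + (was ⊥); enqueue []
  #8 pop 0: in=+ → − (was ⊥); enqueue [2,3,6]
  #9 pop 4: in=⊤ → ⊤ (was +); enqueue [0]
  #10 pop 2: in=− → + (was ⊥); enqueue [4]
  #11 pop 3: in=⊤ → ⊤ (was −); enqueue [1]
  #12 pop 6: in=⊤ → ⊤ (was +); enqueue []
  #13 pop 0: in=⊤ → ⊤ (was −); enqueue [2,3,6]
  #14 pop 4: in=⊤ → ⊤ (no change)
  #15 pop 1: in=⊤ → ⊤ (was +); enqueue [5]
  #16 pop 2: in=⊤ → ⊤ (was +); enqueue [4]
  #17 pop 3: in=⊤ → ⊤ (no change)
  #18 pop 6: in=⊤ → ⊤ (no change)
  #19 pop 5: in=⊤ → ⊤ (was +); enqueue []
  #20 pop 4: in=⊤ → ⊤ (no change)

Fixpoint:
  val[0] = ⊤
  val[1] = ⊤
  val[2] = ⊤
  val[3] = ⊤
  val[4] = ⊤
  val[5] = ⊤
  val[6] = ⊤

20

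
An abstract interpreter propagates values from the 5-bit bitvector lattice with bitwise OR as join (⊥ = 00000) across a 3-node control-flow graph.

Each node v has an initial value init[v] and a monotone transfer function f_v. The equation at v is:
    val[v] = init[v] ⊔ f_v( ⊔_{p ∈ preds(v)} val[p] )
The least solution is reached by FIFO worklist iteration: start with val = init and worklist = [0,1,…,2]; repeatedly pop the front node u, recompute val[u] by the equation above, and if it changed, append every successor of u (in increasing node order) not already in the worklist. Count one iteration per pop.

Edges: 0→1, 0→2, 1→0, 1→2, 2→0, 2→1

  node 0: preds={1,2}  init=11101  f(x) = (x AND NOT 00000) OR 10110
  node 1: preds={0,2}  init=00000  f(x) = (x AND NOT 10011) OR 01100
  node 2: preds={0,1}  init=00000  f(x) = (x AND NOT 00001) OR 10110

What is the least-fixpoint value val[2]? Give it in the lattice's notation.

Trace (5 dequeues):
  [1] u=0 | in 00000 | out 11111 | prev 11101 | push {}
  [2] u=1 | in 11111 | out 01100 | prev 00000 | push {0}
  [3] u=2 | in 11111 | out 11110 | prev 00000 | push {1}
  [4] u=0 | in 11110 | out 11111 | ==
  [5] u=1 | in 11111 | out 01100 | ==

Converged values:
  [0] 11111
  [1] 01100
  [2] 11110

11110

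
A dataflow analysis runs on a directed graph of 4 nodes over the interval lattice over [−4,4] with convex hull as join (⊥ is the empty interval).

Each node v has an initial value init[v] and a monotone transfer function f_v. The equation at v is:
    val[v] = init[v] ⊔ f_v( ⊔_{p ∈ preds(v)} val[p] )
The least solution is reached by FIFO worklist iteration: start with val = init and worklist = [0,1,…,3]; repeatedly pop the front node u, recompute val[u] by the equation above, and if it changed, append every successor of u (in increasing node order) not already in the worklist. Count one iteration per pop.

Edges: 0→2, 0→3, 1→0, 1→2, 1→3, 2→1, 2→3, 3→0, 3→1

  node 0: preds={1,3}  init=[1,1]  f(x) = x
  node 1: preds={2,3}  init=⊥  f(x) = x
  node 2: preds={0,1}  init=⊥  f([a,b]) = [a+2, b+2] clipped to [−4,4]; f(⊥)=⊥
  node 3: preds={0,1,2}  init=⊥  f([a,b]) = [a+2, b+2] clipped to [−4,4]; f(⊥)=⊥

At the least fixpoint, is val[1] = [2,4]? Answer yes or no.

no

Trace (9 dequeues):
  [1] u=0 | in ⊥ | out [1,1] | ==
  [2] u=1 | in ⊥ | out ⊥ | ==
  [3] u=2 | in [1,1] | out [3,3] | prev ⊥ | push {1}
  [4] u=3 | in [1,3] | out [3,4] | prev ⊥ | push {0}
  [5] u=1 | in [3,4] | out [3,4] | prev ⊥ | push {2,3}
  [6] u=0 | in [3,4] | out [1,4] | prev [1,1] | push {}
  [7] u=2 | in [1,4] | out [3,4] | prev [3,3] | push {1}
  [8] u=3 | in [1,4] | out [3,4] | ==
  [9] u=1 | in [3,4] | out [3,4] | ==

Converged values:
  [0] [1,4]
  [1] [3,4]
  [2] [3,4]
  [3] [3,4]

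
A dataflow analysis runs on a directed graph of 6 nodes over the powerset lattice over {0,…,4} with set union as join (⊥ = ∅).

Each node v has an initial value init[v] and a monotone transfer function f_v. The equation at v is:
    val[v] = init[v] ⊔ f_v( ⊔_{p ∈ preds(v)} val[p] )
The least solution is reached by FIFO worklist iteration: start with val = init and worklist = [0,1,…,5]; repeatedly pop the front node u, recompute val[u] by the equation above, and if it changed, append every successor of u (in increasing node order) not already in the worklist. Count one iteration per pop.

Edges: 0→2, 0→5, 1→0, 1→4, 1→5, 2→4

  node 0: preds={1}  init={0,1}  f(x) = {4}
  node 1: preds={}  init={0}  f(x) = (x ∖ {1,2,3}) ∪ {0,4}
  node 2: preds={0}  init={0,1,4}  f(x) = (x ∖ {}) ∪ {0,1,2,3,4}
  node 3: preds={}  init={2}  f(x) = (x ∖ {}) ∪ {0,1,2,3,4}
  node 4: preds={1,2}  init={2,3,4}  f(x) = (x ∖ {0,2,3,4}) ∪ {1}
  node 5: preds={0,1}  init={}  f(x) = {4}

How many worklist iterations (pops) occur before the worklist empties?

Worklist (7 pops):
  #1 pop 0: in={0} → {0,1,4} (was {0,1}); enqueue []
  #2 pop 1: in={} → {0,4} (was {0}); enqueue [0]
  #3 pop 2: in={0,1,4} → {0,1,2,3,4} (was {0,1,4}); enqueue []
  #4 pop 3: in={} → {0,1,2,3,4} (was {2}); enqueue []
  #5 pop 4: in={0,1,2,3,4} → {1,2,3,4} (was {2,3,4}); enqueue []
  #6 pop 5: in={0,1,4} → {4} (was {}); enqueue []
  #7 pop 0: in={0,4} → {0,1,4} (no change)

Fixpoint:
  val[0] = {0,1,4}
  val[1] = {0,4}
  val[2] = {0,1,2,3,4}
  val[3] = {0,1,2,3,4}
  val[4] = {1,2,3,4}
  val[5] = {4}

7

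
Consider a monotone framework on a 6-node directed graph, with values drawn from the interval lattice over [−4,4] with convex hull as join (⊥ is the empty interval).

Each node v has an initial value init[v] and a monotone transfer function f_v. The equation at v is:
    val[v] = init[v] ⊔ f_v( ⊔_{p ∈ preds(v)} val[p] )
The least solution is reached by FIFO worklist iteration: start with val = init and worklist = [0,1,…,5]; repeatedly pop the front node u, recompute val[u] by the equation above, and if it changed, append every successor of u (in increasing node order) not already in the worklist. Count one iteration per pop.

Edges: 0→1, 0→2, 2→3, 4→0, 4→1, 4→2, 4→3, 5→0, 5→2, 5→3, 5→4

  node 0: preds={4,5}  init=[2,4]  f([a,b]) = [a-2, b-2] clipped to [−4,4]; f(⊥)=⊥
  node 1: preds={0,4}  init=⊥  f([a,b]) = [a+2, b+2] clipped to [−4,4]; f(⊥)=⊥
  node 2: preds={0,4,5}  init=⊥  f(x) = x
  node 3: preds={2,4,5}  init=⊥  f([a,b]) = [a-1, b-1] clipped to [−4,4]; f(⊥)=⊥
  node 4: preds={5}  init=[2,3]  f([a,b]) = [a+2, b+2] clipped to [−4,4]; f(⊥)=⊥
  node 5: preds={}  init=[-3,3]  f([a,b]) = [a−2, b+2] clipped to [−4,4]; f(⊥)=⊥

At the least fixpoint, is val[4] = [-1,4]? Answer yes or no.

Worklist (10 pops):
  #1 pop 0: in=[-3,3] → [-4,4] (was [2,4]); enqueue []
  #2 pop 1: in=[-4,4] → [-2,4] (was ⊥); enqueue []
  #3 pop 2: in=[-4,4] → [-4,4] (was ⊥); enqueue []
  #4 pop 3: in=[-4,4] → [-4,3] (was ⊥); enqueue []
  #5 pop 4: in=[-3,3] → [-1,4] (was [2,3]); enqueue [0,1,2,3]
  #6 pop 5: in=⊥ → [-3,3] (no change)
  #7 pop 0: in=[-3,4] → [-4,4] (no change)
  #8 pop 1: in=[-4,4] → [-2,4] (no change)
  #9 pop 2: in=[-4,4] → [-4,4] (no change)
  #10 pop 3: in=[-4,4] → [-4,3] (no change)

Fixpoint:
  val[0] = [-4,4]
  val[1] = [-2,4]
  val[2] = [-4,4]
  val[3] = [-4,3]
  val[4] = [-1,4]
  val[5] = [-3,3]

yes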